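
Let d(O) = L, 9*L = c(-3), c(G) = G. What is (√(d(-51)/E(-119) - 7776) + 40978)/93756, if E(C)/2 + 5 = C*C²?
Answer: 20489/46878 + I*√198739003036881918/473982707952 ≈ 0.43707 + 0.00094054*I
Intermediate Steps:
L = -⅓ (L = (⅑)*(-3) = -⅓ ≈ -0.33333)
E(C) = -10 + 2*C³ (E(C) = -10 + 2*(C*C²) = -10 + 2*C³)
d(O) = -⅓
(√(d(-51)/E(-119) - 7776) + 40978)/93756 = (√(-1/(3*(-10 + 2*(-119)³)) - 7776) + 40978)/93756 = (√(-1/(3*(-10 + 2*(-1685159))) - 7776) + 40978)*(1/93756) = (√(-1/(3*(-10 - 3370318)) - 7776) + 40978)*(1/93756) = (√(-⅓/(-3370328) - 7776) + 40978)*(1/93756) = (√(-⅓*(-1/3370328) - 7776) + 40978)*(1/93756) = (√(1/10110984 - 7776) + 40978)*(1/93756) = (√(-78623011583/10110984) + 40978)*(1/93756) = (I*√198739003036881918/5055492 + 40978)*(1/93756) = (40978 + I*√198739003036881918/5055492)*(1/93756) = 20489/46878 + I*√198739003036881918/473982707952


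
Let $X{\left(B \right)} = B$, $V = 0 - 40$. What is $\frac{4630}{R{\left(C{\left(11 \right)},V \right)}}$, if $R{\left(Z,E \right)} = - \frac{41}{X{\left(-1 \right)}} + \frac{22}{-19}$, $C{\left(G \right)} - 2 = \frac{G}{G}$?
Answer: $\frac{87970}{757} \approx 116.21$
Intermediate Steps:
$V = -40$ ($V = 0 - 40 = -40$)
$C{\left(G \right)} = 3$ ($C{\left(G \right)} = 2 + \frac{G}{G} = 2 + 1 = 3$)
$R{\left(Z,E \right)} = \frac{757}{19}$ ($R{\left(Z,E \right)} = - \frac{41}{-1} + \frac{22}{-19} = \left(-41\right) \left(-1\right) + 22 \left(- \frac{1}{19}\right) = 41 - \frac{22}{19} = \frac{757}{19}$)
$\frac{4630}{R{\left(C{\left(11 \right)},V \right)}} = \frac{4630}{\frac{757}{19}} = 4630 \cdot \frac{19}{757} = \frac{87970}{757}$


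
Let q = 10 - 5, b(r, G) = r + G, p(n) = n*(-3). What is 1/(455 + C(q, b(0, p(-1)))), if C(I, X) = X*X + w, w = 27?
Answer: 1/491 ≈ 0.0020367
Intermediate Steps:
p(n) = -3*n
b(r, G) = G + r
q = 5
C(I, X) = 27 + X² (C(I, X) = X*X + 27 = X² + 27 = 27 + X²)
1/(455 + C(q, b(0, p(-1)))) = 1/(455 + (27 + (-3*(-1) + 0)²)) = 1/(455 + (27 + (3 + 0)²)) = 1/(455 + (27 + 3²)) = 1/(455 + (27 + 9)) = 1/(455 + 36) = 1/491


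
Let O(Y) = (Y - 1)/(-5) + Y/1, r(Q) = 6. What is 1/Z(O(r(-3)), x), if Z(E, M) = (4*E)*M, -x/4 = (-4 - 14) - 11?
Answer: 1/2320 ≈ 0.00043103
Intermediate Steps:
O(Y) = ⅕ + 4*Y/5 (O(Y) = (-1 + Y)*(-⅕) + Y*1 = (⅕ - Y/5) + Y = ⅕ + 4*Y/5)
x = 116 (x = -4*((-4 - 14) - 11) = -4*(-18 - 11) = -4*(-29) = 116)
Z(E, M) = 4*E*M
1/Z(O(r(-3)), x) = 1/(4*(⅕ + (⅘)*6)*116) = 1/(4*(⅕ + 24/5)*116) = 1/(4*5*116) = 1/2320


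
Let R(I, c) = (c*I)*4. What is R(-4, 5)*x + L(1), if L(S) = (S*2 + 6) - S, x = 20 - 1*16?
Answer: -313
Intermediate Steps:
x = 4 (x = 20 - 16 = 4)
R(I, c) = 4*I*c (R(I, c) = (I*c)*4 = 4*I*c)
L(S) = 6 + S (L(S) = (2*S + 6) - S = (6 + 2*S) - S = 6 + S)
R(-4, 5)*x + L(1) = (4*(-4)*5)*4 + (6 + 1) = -80*4 + 7 = -320 + 7 = -313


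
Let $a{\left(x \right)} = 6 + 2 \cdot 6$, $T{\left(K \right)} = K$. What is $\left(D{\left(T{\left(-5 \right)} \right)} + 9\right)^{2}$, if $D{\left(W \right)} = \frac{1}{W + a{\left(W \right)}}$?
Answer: $\frac{13924}{169} \approx 82.391$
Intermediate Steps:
$a{\left(x \right)} = 18$ ($a{\left(x \right)} = 6 + 12 = 18$)
$D{\left(W \right)} = \frac{1}{18 + W}$ ($D{\left(W \right)} = \frac{1}{W + 18} = \frac{1}{18 + W}$)
$\left(D{\left(T{\left(-5 \right)} \right)} + 9\right)^{2} = \left(\frac{1}{18 - 5} + 9\right)^{2} = \left(\frac{1}{13} + 9\right)^{2} = \left(\frac{118}{13}\right)^{2} = \frac{13924}{169}$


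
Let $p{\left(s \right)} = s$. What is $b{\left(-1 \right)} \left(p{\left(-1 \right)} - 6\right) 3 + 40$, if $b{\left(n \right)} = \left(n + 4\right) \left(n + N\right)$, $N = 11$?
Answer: $-590$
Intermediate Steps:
$b{\left(n \right)} = \left(4 + n\right) \left(11 + n\right)$ ($b{\left(n \right)} = \left(n + 4\right) \left(n + 11\right) = \left(4 + n\right) \left(11 + n\right)$)
$b{\left(-1 \right)} \left(p{\left(-1 \right)} - 6\right) 3 + 40 = \left(44 + \left(-1\right)^{2} + 15 \left(-1\right)\right) \left(-1 - 6\right) 3 + 40 = \left(44 + 1 - 15\right) \left(\left(-7\right) 3\right) + 40 = 30 \left(-21\right) + 40 = -630 + 40 = -590$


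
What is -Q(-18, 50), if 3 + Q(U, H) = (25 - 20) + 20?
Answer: -22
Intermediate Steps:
Q(U, H) = 22 (Q(U, H) = -3 + ((25 - 20) + 20) = -3 + (5 + 20) = -3 + 25 = 22)
-Q(-18, 50) = -1*22 = -22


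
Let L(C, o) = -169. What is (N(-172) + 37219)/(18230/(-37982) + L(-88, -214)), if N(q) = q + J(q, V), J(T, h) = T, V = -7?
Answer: -700293125/3218594 ≈ -217.58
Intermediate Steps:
N(q) = 2*q (N(q) = q + q = 2*q)
(N(-172) + 37219)/(18230/(-37982) + L(-88, -214)) = (2*(-172) + 37219)/(18230/(-37982) - 169) = (-344 + 37219)/(18230*(-1/37982) - 169) = 36875/(-9115/18991 - 169) = 36875/(-3218594/18991) = 36875*(-18991/3218594) = -700293125/3218594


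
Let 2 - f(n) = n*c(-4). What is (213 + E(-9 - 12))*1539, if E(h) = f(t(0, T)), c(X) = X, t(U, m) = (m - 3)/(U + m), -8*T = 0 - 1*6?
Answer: 312417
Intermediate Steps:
T = 3/4 (T = -(0 - 1*6)/8 = -(0 - 6)/8 = -1/8*(-6) = 3/4 ≈ 0.75000)
t(U, m) = (-3 + m)/(U + m)
f(n) = 2 + 4*n (f(n) = 2 - n*(-4) = 2 - (-4)*n = 2 + 4*n)
E(h) = -10 (E(h) = 2 + 4*((-3 + 3/4)/(0 + 3/4)) = 2 + 4*(-9/4/(3/4)) = 2 + 4*((4/3)*(-9/4)) = 2 + 4*(-3) = 2 - 12 = -10)
(213 + E(-9 - 12))*1539 = (213 - 10)*1539 = 203*1539 = 312417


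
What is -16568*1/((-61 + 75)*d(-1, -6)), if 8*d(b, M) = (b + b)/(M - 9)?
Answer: -497040/7 ≈ -71006.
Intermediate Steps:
d(b, M) = b/(4*(-9 + M)) (d(b, M) = ((b + b)/(M - 9))/8 = ((2*b)/(-9 + M))/8 = (2*b/(-9 + M))/8 = b/(4*(-9 + M)))
-16568*1/((-61 + 75)*d(-1, -6)) = -16568*60/(-61 + 75) = -16568/(((¼)*(-1)/(-15))*14) = -16568/(((¼)*(-1)*(-1/15))*14) = -16568/((1/60)*14) = -16568/7/30 = -16568*30/7 = -497040/7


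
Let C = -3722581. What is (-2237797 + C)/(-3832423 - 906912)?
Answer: 5960378/4739335 ≈ 1.2576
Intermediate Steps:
(-2237797 + C)/(-3832423 - 906912) = (-2237797 - 3722581)/(-3832423 - 906912) = -5960378/(-4739335) = -5960378*(-1/4739335) = 5960378/4739335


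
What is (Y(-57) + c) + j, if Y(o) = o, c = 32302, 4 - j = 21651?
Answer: 10598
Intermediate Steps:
j = -21647 (j = 4 - 1*21651 = 4 - 21651 = -21647)
(Y(-57) + c) + j = (-57 + 32302) - 21647 = 32245 - 21647 = 10598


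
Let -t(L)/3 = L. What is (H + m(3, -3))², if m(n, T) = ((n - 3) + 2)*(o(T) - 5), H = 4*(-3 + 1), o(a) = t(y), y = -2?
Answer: 36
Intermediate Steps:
t(L) = -3*L
o(a) = 6 (o(a) = -3*(-2) = 6)
H = -8 (H = 4*(-2) = -8)
m(n, T) = -1 + n (m(n, T) = ((n - 3) + 2)*(6 - 5) = ((-3 + n) + 2)*1 = (-1 + n)*1 = -1 + n)
(H + m(3, -3))² = (-8 + (-1 + 3))² = (-8 + 2)² = (-6)² = 36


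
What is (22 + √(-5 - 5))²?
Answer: (22 + I*√10)² ≈ 474.0 + 139.14*I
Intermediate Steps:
(22 + √(-5 - 5))² = (22 + √(-10))² = (22 + I*√10)²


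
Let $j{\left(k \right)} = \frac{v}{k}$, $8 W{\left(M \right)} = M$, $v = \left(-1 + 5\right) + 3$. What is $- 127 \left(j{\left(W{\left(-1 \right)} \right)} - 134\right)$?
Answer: $24130$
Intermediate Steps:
$v = 7$ ($v = 4 + 3 = 7$)
$W{\left(M \right)} = \frac{M}{8}$
$j{\left(k \right)} = \frac{7}{k}$
$- 127 \left(j{\left(W{\left(-1 \right)} \right)} - 134\right) = - 127 \left(\frac{7}{\frac{1}{8} \left(-1\right)} - 134\right) = - 127 \left(\frac{7}{- \frac{1}{8}} - 134\right) = - 127 \left(7 \left(-8\right) - 134\right) = - 127 \left(-56 - 134\right) = \left(-127\right) \left(-190\right) = 24130$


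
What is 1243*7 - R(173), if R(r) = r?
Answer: 8528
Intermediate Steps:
1243*7 - R(173) = 1243*7 - 1*173 = 8701 - 173 = 8528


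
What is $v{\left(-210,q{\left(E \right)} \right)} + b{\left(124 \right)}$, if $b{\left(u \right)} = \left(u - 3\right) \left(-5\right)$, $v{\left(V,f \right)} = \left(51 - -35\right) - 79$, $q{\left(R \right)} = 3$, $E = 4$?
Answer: $-598$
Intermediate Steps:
$v{\left(V,f \right)} = 7$ ($v{\left(V,f \right)} = \left(51 + 35\right) - 79 = 86 - 79 = 7$)
$b{\left(u \right)} = 15 - 5 u$ ($b{\left(u \right)} = \left(-3 + u\right) \left(-5\right) = 15 - 5 u$)
$v{\left(-210,q{\left(E \right)} \right)} + b{\left(124 \right)} = 7 + \left(15 - 620\right) = 7 - 605 = -598$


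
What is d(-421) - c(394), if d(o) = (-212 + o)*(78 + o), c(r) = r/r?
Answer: 217118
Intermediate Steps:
c(r) = 1
d(-421) - c(394) = (-16536 + (-421)² - 134*(-421)) - 1*1 = (-16536 + 177241 + 56414) - 1 = 217119 - 1 = 217118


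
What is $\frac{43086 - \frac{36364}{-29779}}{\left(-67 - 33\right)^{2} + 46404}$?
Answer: $\frac{10873681}{14234362} \approx 0.7639$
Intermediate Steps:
$\frac{43086 - \frac{36364}{-29779}}{\left(-67 - 33\right)^{2} + 46404} = \frac{43086 - - \frac{36364}{29779}}{\left(-100\right)^{2} + 46404} = \frac{43086 + \frac{36364}{29779}}{10000 + 46404} = \frac{1283094358}{29779 \cdot 56404} = \frac{1283094358}{29779} \cdot \frac{1}{56404} = \frac{10873681}{14234362}$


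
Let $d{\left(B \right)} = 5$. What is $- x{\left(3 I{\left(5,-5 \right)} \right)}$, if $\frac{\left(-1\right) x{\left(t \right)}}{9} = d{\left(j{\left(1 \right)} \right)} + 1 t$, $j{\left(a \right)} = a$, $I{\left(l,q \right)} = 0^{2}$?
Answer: $45$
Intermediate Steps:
$I{\left(l,q \right)} = 0$
$x{\left(t \right)} = -45 - 9 t$ ($x{\left(t \right)} = - 9 \left(5 + 1 t\right) = - 9 \left(5 + t\right) = -45 - 9 t$)
$- x{\left(3 I{\left(5,-5 \right)} \right)} = - (-45 - 9 \cdot 3 \cdot 0) = - (-45 - 0) = - (-45 + 0) = \left(-1\right) \left(-45\right) = 45$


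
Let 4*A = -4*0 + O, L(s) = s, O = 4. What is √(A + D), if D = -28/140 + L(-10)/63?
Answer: √7070/105 ≈ 0.80079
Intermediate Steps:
D = -113/315 (D = -28/140 - 10/63 = -28*1/140 - 10*1/63 = -⅕ - 10/63 = -113/315 ≈ -0.35873)
A = 1 (A = (-4*0 + 4)/4 = (0 + 4)/4 = (¼)*4 = 1)
√(A + D) = √(1 - 113/315) = √(202/315) = √7070/105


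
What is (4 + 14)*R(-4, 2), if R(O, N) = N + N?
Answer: 72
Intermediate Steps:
R(O, N) = 2*N
(4 + 14)*R(-4, 2) = (4 + 14)*(2*2) = 18*4 = 72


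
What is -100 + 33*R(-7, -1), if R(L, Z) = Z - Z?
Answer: -100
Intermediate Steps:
R(L, Z) = 0
-100 + 33*R(-7, -1) = -100 + 33*0 = -100 + 0 = -100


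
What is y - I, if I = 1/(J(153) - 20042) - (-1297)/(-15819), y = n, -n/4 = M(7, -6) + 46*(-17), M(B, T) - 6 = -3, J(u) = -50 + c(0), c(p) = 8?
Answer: 990006673103/317708796 ≈ 3116.1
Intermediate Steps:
J(u) = -42 (J(u) = -50 + 8 = -42)
M(B, T) = 3 (M(B, T) = 6 - 3 = 3)
n = 3116 (n = -4*(3 + 46*(-17)) = -4*(3 - 782) = -4*(-779) = 3116)
y = 3116
I = -26064767/317708796 (I = 1/(-42 - 20042) - (-1297)/(-15819) = 1/(-20084) - (-1297)*(-1)/15819 = -1/20084 - 1*1297/15819 = -1/20084 - 1297/15819 = -26064767/317708796 ≈ -0.082040)
y - I = 3116 - 1*(-26064767/317708796) = 3116 + 26064767/317708796 = 990006673103/317708796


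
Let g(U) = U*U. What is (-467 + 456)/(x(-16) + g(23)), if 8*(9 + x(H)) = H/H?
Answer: -88/4161 ≈ -0.021149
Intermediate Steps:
g(U) = U²
x(H) = -71/8 (x(H) = -9 + (H/H)/8 = -9 + (⅛)*1 = -9 + ⅛ = -71/8)
(-467 + 456)/(x(-16) + g(23)) = (-467 + 456)/(-71/8 + 23²) = -11/(-71/8 + 529) = -11/4161/8 = -11*8/4161 = -88/4161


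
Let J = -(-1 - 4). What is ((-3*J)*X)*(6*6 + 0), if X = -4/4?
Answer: 540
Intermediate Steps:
J = 5 (J = -1*(-5) = 5)
X = -1 (X = -4*¼ = -1)
((-3*J)*X)*(6*6 + 0) = (-3*5*(-1))*(6*6 + 0) = (-15*(-1))*(36 + 0) = 15*36 = 540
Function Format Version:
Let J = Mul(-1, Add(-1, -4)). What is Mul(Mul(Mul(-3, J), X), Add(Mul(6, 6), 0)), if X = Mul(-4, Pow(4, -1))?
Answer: 540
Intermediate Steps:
J = 5 (J = Mul(-1, -5) = 5)
X = -1 (X = Mul(-4, Rational(1, 4)) = -1)
Mul(Mul(Mul(-3, J), X), Add(Mul(6, 6), 0)) = Mul(Mul(Mul(-3, 5), -1), Add(Mul(6, 6), 0)) = Mul(Mul(-15, -1), Add(36, 0)) = Mul(15, 36) = 540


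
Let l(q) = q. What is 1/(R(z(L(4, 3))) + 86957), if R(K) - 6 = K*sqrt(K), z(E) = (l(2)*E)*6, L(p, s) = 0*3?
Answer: 1/86963 ≈ 1.1499e-5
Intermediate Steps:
L(p, s) = 0
z(E) = 12*E (z(E) = (2*E)*6 = 12*E)
R(K) = 6 + K**(3/2) (R(K) = 6 + K*sqrt(K) = 6 + K**(3/2))
1/(R(z(L(4, 3))) + 86957) = 1/((6 + (12*0)**(3/2)) + 86957) = 1/((6 + 0**(3/2)) + 86957) = 1/((6 + 0) + 86957) = 1/(6 + 86957) = 1/86963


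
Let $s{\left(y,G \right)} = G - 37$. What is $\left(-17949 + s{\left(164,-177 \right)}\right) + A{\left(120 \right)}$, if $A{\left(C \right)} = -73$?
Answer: $-18236$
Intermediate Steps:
$s{\left(y,G \right)} = -37 + G$ ($s{\left(y,G \right)} = G - 37 = -37 + G$)
$\left(-17949 + s{\left(164,-177 \right)}\right) + A{\left(120 \right)} = \left(-17949 - 214\right) - 73 = -18163 - 73 = -18236$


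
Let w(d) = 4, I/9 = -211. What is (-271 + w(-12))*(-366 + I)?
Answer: 604755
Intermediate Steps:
I = -1899 (I = 9*(-211) = -1899)
(-271 + w(-12))*(-366 + I) = (-271 + 4)*(-366 - 1899) = -267*(-2265) = 604755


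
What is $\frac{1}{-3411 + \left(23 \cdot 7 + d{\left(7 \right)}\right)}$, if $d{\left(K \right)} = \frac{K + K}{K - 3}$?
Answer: $- \frac{2}{6493} \approx -0.00030802$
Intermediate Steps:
$d{\left(K \right)} = \frac{2 K}{-3 + K}$
$\frac{1}{-3411 + \left(23 \cdot 7 + d{\left(7 \right)}\right)} = \frac{1}{-3411 + \left(23 \cdot 7 + 2 \cdot 7 \frac{1}{-3 + 7}\right)} = \frac{1}{-3411 + \left(161 + 2 \cdot 7 \cdot \frac{1}{4}\right)} = \frac{1}{-3411 + \left(161 + \frac{7}{2}\right)} = \frac{1}{-3411 + \frac{329}{2}} = \frac{1}{- \frac{6493}{2}} = - \frac{2}{6493}$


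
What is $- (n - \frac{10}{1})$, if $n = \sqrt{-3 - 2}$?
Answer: $10 - i \sqrt{5} \approx 10.0 - 2.2361 i$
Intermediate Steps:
$n = i \sqrt{5}$ ($n = \sqrt{-5} = i \sqrt{5} \approx 2.2361 i$)
$- (n - \frac{10}{1}) = - (i \sqrt{5} - \frac{10}{1}) = - (i \sqrt{5} - 10) = - (-10 + i \sqrt{5}) = 10 - i \sqrt{5}$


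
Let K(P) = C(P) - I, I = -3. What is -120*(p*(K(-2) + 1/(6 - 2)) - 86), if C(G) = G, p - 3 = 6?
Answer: 8970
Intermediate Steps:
p = 9 (p = 3 + 6 = 9)
K(P) = 3 + P (K(P) = P - 1*(-3) = P + 3 = 3 + P)
-120*(p*(K(-2) + 1/(6 - 2)) - 86) = -120*(9*((3 - 2) + 1/(6 - 2)) - 86) = -120*(9*(1 + 1/4) - 86) = -120*(9*(5/4) - 86) = -120*(45/4 - 86) = -120*(-299/4) = 8970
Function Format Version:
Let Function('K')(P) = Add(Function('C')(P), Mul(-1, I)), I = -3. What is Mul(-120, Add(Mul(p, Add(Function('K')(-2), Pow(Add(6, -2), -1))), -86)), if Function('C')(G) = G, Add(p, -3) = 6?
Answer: 8970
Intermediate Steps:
p = 9 (p = Add(3, 6) = 9)
Function('K')(P) = Add(3, P) (Function('K')(P) = Add(P, Mul(-1, -3)) = Add(P, 3) = Add(3, P))
Mul(-120, Add(Mul(p, Add(Function('K')(-2), Pow(Add(6, -2), -1))), -86)) = Mul(-120, Add(Mul(9, Add(Add(3, -2), Pow(Add(6, -2), -1))), -86)) = Mul(-120, Add(Mul(9, Add(1, Pow(4, -1))), -86)) = Mul(-120, Add(Mul(9, Add(1, Rational(1, 4))), -86)) = Mul(-120, Add(Mul(9, Rational(5, 4)), -86)) = Mul(-120, Add(Rational(45, 4), -86)) = Mul(-120, Rational(-299, 4)) = 8970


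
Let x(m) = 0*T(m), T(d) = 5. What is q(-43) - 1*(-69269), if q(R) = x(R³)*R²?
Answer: 69269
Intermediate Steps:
x(m) = 0 (x(m) = 0*5 = 0)
q(R) = 0 (q(R) = 0*R² = 0)
q(-43) - 1*(-69269) = 0 - 1*(-69269) = 0 + 69269 = 69269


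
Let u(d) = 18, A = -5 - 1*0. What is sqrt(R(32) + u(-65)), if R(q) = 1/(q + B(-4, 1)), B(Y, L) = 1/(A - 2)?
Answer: sqrt(896683)/223 ≈ 4.2463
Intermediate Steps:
A = -5 (A = -5 + 0 = -5)
B(Y, L) = -1/7 (B(Y, L) = 1/(-5 - 2) = 1/(-7) = -1/7)
R(q) = 1/(-1/7 + q) (R(q) = 1/(q - 1/7) = 1/(-1/7 + q))
sqrt(R(32) + u(-65)) = sqrt(7/(-1 + 7*32) + 18) = sqrt(7/(-1 + 224) + 18) = sqrt(7/223 + 18) = sqrt(4021/223) = sqrt(896683)/223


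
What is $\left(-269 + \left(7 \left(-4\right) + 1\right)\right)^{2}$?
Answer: $87616$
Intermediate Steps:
$\left(-269 + \left(7 \left(-4\right) + 1\right)\right)^{2} = \left(-269 + \left(-28 + 1\right)\right)^{2} = \left(-269 - 27\right)^{2} = \left(-296\right)^{2} = 87616$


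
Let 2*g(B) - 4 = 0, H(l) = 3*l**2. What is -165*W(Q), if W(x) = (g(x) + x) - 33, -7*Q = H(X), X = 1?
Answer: 36300/7 ≈ 5185.7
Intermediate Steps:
Q = -3/7 (Q = -3*1**2/7 = -3/7 ≈ -0.42857)
g(B) = 2 (g(B) = 2 + (1/2)*0 = 2 + 0 = 2)
W(x) = -31 + x (W(x) = (2 + x) - 33 = -31 + x)
-165*W(Q) = -165*(-31 - 3/7) = -165*(-220/7) = 36300/7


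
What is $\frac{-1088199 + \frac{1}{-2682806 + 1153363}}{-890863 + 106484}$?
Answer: $\frac{1664338343158}{1199662970897} \approx 1.3873$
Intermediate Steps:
$\frac{-1088199 + \frac{1}{-2682806 + 1153363}}{-890863 + 106484} = \frac{-1088199 + \frac{1}{-1529443}}{-784379} = \left(-1088199 - \frac{1}{1529443}\right) \left(- \frac{1}{784379}\right) = \left(- \frac{1664338343158}{1529443}\right) \left(- \frac{1}{784379}\right) = \frac{1664338343158}{1199662970897}$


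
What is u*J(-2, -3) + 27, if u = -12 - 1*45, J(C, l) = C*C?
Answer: -201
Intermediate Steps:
J(C, l) = C²
u = -57 (u = -12 - 45 = -57)
u*J(-2, -3) + 27 = -57*(-2)² + 27 = -57*4 + 27 = -228 + 27 = -201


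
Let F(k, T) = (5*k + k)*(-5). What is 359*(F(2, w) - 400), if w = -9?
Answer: -165140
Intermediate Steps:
F(k, T) = -30*k (F(k, T) = (6*k)*(-5) = -30*k)
359*(F(2, w) - 400) = 359*(-30*2 - 400) = 359*(-60 - 400) = 359*(-460) = -165140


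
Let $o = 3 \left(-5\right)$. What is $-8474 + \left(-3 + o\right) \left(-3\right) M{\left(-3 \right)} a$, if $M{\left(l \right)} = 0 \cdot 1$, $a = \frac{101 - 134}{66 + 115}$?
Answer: $-8474$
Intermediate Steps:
$a = - \frac{33}{181} \approx -0.18232$
$o = -15$
$M{\left(l \right)} = 0$
$-8474 + \left(-3 + o\right) \left(-3\right) M{\left(-3 \right)} a = -8474 + \left(-3 - 15\right) \left(-3\right) 0 \left(- \frac{33}{181}\right) = -8474 + \left(-18\right) \left(-3\right) 0 \left(- \frac{33}{181}\right) = -8474 + 54 \cdot 0 \left(- \frac{33}{181}\right) = -8474 + 0 \left(- \frac{33}{181}\right) = -8474 + 0 = -8474$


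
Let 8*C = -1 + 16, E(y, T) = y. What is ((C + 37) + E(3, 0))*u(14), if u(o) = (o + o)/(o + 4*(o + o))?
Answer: 335/36 ≈ 9.3056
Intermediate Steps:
C = 15/8 (C = (-1 + 16)/8 = (⅛)*15 = 15/8 ≈ 1.8750)
u(o) = 2/9 (u(o) = (2*o)/(o + 4*(2*o)) = (2*o)/(o + 8*o) = (2*o)/((9*o)) = (2*o)*(1/(9*o)) = 2/9)
((C + 37) + E(3, 0))*u(14) = ((15/8 + 37) + 3)*(2/9) = (311/8 + 3)*(2/9) = (335/8)*(2/9) = 335/36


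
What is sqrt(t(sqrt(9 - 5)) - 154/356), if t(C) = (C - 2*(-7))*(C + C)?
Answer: sqrt(2014070)/178 ≈ 7.9729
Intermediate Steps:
t(C) = 2*C*(14 + C) (t(C) = (C + 14)*(2*C) = (14 + C)*(2*C) = 2*C*(14 + C))
sqrt(t(sqrt(9 - 5)) - 154/356) = sqrt(2*sqrt(9 - 5)*(14 + sqrt(9 - 5)) - 154/356) = sqrt(2*sqrt(4)*(14 + sqrt(4)) - 154*1/356) = sqrt(2*2*(14 + 2) - 77/178) = sqrt(2*2*16 - 77/178) = sqrt(64 - 77/178) = sqrt(11315/178) = sqrt(2014070)/178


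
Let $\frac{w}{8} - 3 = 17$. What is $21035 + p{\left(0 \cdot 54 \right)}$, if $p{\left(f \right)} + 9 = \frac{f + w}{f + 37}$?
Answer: $\frac{778122}{37} \approx 21030.0$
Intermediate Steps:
$w = 160$ ($w = 24 + 8 \cdot 17 = 24 + 136 = 160$)
$p{\left(f \right)} = -9 + \frac{160 + f}{37 + f}$ ($p{\left(f \right)} = -9 + \frac{f + 160}{f + 37} = -9 + \frac{160 + f}{37 + f}$)
$21035 + p{\left(0 \cdot 54 \right)} = 21035 + \frac{-173 - 8 \cdot 0 \cdot 54}{37 + 0 \cdot 54} = 21035 + \frac{-173 - 0}{37 + 0} = 21035 + \frac{-173 + 0}{37} = 21035 + \frac{1}{37} \left(-173\right) = 21035 - \frac{173}{37} = \frac{778122}{37}$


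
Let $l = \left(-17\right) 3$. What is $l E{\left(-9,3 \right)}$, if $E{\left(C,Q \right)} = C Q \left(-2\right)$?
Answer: $-2754$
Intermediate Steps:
$l = -51$
$E{\left(C,Q \right)} = - 2 C Q$
$l E{\left(-9,3 \right)} = - 51 \left(\left(-2\right) \left(-9\right) 3\right) = \left(-51\right) 54 = -2754$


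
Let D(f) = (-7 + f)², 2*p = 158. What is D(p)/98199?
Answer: 192/3637 ≈ 0.052791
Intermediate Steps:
p = 79 (p = (½)*158 = 79)
D(p)/98199 = (-7 + 79)²/98199 = 72²*(1/98199) = 5184*(1/98199) = 192/3637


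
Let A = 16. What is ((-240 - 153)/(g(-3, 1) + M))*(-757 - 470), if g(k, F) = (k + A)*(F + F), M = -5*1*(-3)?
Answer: 482211/41 ≈ 11761.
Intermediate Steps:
M = 15 (M = -5*(-3) = 15)
g(k, F) = 2*F*(16 + k) (g(k, F) = (k + 16)*(F + F) = (16 + k)*(2*F) = 2*F*(16 + k))
((-240 - 153)/(g(-3, 1) + M))*(-757 - 470) = ((-240 - 153)/(2*1*(16 - 3) + 15))*(-757 - 470) = -393/(2*1*13 + 15)*(-1227) = -393/(26 + 15)*(-1227) = -393/41*(-1227) = 482211/41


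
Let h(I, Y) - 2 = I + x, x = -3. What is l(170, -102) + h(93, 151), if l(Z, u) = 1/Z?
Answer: 15641/170 ≈ 92.006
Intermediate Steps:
h(I, Y) = -1 + I (h(I, Y) = 2 + (I - 3) = 2 + (-3 + I) = -1 + I)
l(170, -102) + h(93, 151) = 1/170 + (-1 + 93) = 1/170 + 92 = 15641/170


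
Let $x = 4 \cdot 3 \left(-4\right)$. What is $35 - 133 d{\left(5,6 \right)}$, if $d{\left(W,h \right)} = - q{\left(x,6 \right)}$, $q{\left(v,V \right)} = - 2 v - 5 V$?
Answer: $8813$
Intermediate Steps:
$x = -48$ ($x = 12 \left(-4\right) = -48$)
$q{\left(v,V \right)} = - 5 V - 2 v$
$d{\left(W,h \right)} = -66$ ($d{\left(W,h \right)} = - (\left(-5\right) 6 - -96) = - (-30 + 96) = \left(-1\right) 66 = -66$)
$35 - 133 d{\left(5,6 \right)} = 35 - -8778 = 35 + 8778 = 8813$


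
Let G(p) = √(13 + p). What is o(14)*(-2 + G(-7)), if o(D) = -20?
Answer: 40 - 20*√6 ≈ -8.9898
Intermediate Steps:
o(14)*(-2 + G(-7)) = -20*(-2 + √(13 - 7)) = -20*(-2 + √6) = 40 - 20*√6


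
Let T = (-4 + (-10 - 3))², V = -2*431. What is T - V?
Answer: 1151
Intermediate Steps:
V = -862
T = 289 (T = (-4 - 13)² = (-17)² = 289)
T - V = 289 - 1*(-862) = 289 + 862 = 1151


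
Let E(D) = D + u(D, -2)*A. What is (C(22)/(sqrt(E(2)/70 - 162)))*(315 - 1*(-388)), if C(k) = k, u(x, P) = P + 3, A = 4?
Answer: -15466*I*sqrt(198345)/5667 ≈ -1215.4*I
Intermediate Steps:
u(x, P) = 3 + P
E(D) = 4 + D (E(D) = D + (3 - 2)*4 = D + 1*4 = D + 4 = 4 + D)
(C(22)/(sqrt(E(2)/70 - 162)))*(315 - 1*(-388)) = (22/(sqrt((4 + 2)/70 - 162)))*(315 - 1*(-388)) = (22/(sqrt(6*(1/70) - 162)))*(315 + 388) = (22/(sqrt(3/35 - 162)))*703 = (22/(sqrt(-5667/35)))*703 = (22/((I*sqrt(198345)/35)))*703 = (22*(-I*sqrt(198345)/5667))*703 = -22*I*sqrt(198345)/5667*703 = -15466*I*sqrt(198345)/5667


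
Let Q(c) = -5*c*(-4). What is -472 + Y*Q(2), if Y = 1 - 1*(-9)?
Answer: -72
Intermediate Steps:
Y = 10 (Y = 1 + 9 = 10)
Q(c) = 20*c
-472 + Y*Q(2) = -472 + 10*(20*2) = -472 + 10*40 = -472 + 400 = -72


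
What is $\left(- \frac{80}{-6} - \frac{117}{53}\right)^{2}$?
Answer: $\frac{3129361}{25281} \approx 123.78$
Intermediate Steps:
$\left(- \frac{80}{-6} - \frac{117}{53}\right)^{2} = \left(\left(-80\right) \left(- \frac{1}{6}\right) - \frac{117}{53}\right)^{2} = \left(\frac{40}{3} - \frac{117}{53}\right)^{2} = \left(\frac{1769}{159}\right)^{2} = \frac{3129361}{25281}$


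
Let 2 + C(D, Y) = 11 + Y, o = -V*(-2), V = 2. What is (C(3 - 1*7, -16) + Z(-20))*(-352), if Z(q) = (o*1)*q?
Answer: 30624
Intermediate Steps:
o = 4 (o = -1*2*(-2) = -2*(-2) = 4)
Z(q) = 4*q (Z(q) = (4*1)*q = 4*q)
C(D, Y) = 9 + Y (C(D, Y) = -2 + (11 + Y) = 9 + Y)
(C(3 - 1*7, -16) + Z(-20))*(-352) = ((9 - 16) + 4*(-20))*(-352) = (-7 - 80)*(-352) = -87*(-352) = 30624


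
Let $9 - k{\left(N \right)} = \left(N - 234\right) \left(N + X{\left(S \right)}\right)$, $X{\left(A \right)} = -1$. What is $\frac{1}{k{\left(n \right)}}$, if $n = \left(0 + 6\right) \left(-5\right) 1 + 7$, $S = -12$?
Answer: $- \frac{1}{6159} \approx -0.00016236$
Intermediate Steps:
$n = -23$ ($n = 6 \left(-5\right) 1 + 7 = \left(-30\right) 1 + 7 = -30 + 7 = -23$)
$k{\left(N \right)} = 9 - \left(-1 + N\right) \left(-234 + N\right)$ ($k{\left(N \right)} = 9 - \left(N - 234\right) \left(N - 1\right) = 9 - \left(-234 + N\right) \left(-1 + N\right) = 9 - \left(-1 + N\right) \left(-234 + N\right)$)
$\frac{1}{k{\left(n \right)}} = \frac{1}{-225 - \left(-23\right)^{2} + 235 \left(-23\right)} = \frac{1}{-225 - 529 - 5405} = \frac{1}{-6159} = - \frac{1}{6159}$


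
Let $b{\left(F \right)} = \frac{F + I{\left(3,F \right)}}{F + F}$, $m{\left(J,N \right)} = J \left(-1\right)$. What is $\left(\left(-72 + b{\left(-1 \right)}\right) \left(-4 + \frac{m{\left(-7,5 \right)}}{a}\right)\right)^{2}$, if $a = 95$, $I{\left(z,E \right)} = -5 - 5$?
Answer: $\frac{6817321}{100} \approx 68173.0$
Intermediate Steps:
$m{\left(J,N \right)} = - J$
$I{\left(z,E \right)} = -10$
$b{\left(F \right)} = \frac{-10 + F}{2 F}$ ($b{\left(F \right)} = \frac{F - 10}{F + F} = \frac{-10 + F}{2 F}$)
$\left(\left(-72 + b{\left(-1 \right)}\right) \left(-4 + \frac{m{\left(-7,5 \right)}}{a}\right)\right)^{2} = \left(\left(-72 + \frac{-10 - 1}{2 \left(-1\right)}\right) \left(-4 + \frac{\left(-1\right) \left(-7\right)}{95}\right)\right)^{2} = \left(\left(-72 + \frac{1}{2} \left(-1\right) \left(-11\right)\right) \left(-4 + 7 \cdot \frac{1}{95}\right)\right)^{2} = \left(\left(-72 + \frac{11}{2}\right) \left(-4 + \frac{7}{95}\right)\right)^{2} = \left(\left(- \frac{133}{2}\right) \left(- \frac{373}{95}\right)\right)^{2} = \left(\frac{2611}{10}\right)^{2} = \frac{6817321}{100}$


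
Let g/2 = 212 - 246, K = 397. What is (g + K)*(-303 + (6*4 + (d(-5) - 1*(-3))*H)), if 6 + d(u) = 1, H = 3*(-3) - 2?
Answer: -84553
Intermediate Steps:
H = -11 (H = -9 - 2 = -11)
d(u) = -5 (d(u) = -6 + 1 = -5)
g = -68 (g = 2*(212 - 246) = 2*(-34) = -68)
(g + K)*(-303 + (6*4 + (d(-5) - 1*(-3))*H)) = (-68 + 397)*(-303 + (6*4 + (-5 - 1*(-3))*(-11))) = 329*(-303 + (24 + (-5 + 3)*(-11))) = 329*(-303 + (24 - 2*(-11))) = 329*(-303 + (24 + 22)) = 329*(-303 + 46) = 329*(-257) = -84553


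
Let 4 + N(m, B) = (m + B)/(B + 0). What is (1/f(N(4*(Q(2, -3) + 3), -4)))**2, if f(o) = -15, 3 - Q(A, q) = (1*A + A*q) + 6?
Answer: 1/225 ≈ 0.0044444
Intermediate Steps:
Q(A, q) = -3 - A - A*q (Q(A, q) = 3 - ((1*A + A*q) + 6) = 3 - ((A + A*q) + 6) = 3 - (6 + A + A*q) = 3 + (-6 - A - A*q) = -3 - A - A*q)
N(m, B) = -4 + (B + m)/B (N(m, B) = -4 + (m + B)/(B + 0) = -4 + (B + m)/B)
(1/f(N(4*(Q(2, -3) + 3), -4)))**2 = (1/(-15))**2 = (-1/15)**2 = 1/225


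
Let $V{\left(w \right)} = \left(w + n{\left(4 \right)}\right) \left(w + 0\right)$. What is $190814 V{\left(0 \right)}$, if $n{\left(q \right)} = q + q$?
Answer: $0$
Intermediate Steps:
$n{\left(q \right)} = 2 q$
$V{\left(w \right)} = w \left(8 + w\right)$ ($V{\left(w \right)} = \left(w + 2 \cdot 4\right) \left(w + 0\right) = \left(w + 8\right) w = \left(8 + w\right) w = w \left(8 + w\right)$)
$190814 V{\left(0 \right)} = 190814 \cdot 0 \left(8 + 0\right) = 190814 \cdot 0 \cdot 8 = 190814 \cdot 0 = 0$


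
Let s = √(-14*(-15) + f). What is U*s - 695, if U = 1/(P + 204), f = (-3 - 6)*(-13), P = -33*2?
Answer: -695 + √327/138 ≈ -694.87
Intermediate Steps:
P = -66
f = 117 (f = -9*(-13) = 117)
U = 1/138 (U = 1/(-66 + 204) = 1/138 ≈ 0.0072464)
s = √327 (s = √(-14*(-15) + 117) = √(210 + 117) = √327 ≈ 18.083)
U*s - 695 = √327/138 - 695 = -695 + √327/138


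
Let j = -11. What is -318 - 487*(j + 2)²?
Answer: -39765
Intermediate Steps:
-318 - 487*(j + 2)² = -318 - 487*(-11 + 2)² = -318 - 487*(-9)² = -318 - 487*81 = -318 - 39447 = -39765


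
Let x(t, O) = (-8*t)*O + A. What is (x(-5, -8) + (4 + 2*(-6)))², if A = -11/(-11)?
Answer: 106929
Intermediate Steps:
A = 1 (A = -11*(-1/11) = 1)
x(t, O) = 1 - 8*O*t (x(t, O) = (-8*t)*O + 1 = -8*O*t + 1 = 1 - 8*O*t)
(x(-5, -8) + (4 + 2*(-6)))² = ((1 - 8*(-8)*(-5)) + (4 + 2*(-6)))² = ((1 - 320) + (4 - 12))² = (-319 - 8)² = (-327)² = 106929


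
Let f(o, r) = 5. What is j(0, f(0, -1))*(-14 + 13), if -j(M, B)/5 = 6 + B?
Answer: 55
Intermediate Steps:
j(M, B) = -30 - 5*B (j(M, B) = -5*(6 + B) = -30 - 5*B)
j(0, f(0, -1))*(-14 + 13) = (-30 - 5*5)*(-14 + 13) = (-30 - 25)*(-1) = -55*(-1) = 55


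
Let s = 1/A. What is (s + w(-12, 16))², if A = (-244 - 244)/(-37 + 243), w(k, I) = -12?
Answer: 9186961/59536 ≈ 154.31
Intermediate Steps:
A = -244/103 (A = -488/206 = -488*1/206 = -244/103 ≈ -2.3689)
s = -103/244 (s = 1/(-244/103) = -103/244 ≈ -0.42213)
(s + w(-12, 16))² = (-103/244 - 12)² = (-3031/244)² = 9186961/59536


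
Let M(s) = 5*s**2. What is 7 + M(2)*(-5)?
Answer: -93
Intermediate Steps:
7 + M(2)*(-5) = 7 + (5*2**2)*(-5) = 7 + (5*4)*(-5) = 7 + 20*(-5) = 7 - 100 = -93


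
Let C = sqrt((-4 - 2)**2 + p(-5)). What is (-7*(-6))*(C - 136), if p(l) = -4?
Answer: -5712 + 168*sqrt(2) ≈ -5474.4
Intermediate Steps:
C = 4*sqrt(2) (C = sqrt((-4 - 2)**2 - 4) = sqrt((-6)**2 - 4) = sqrt(36 - 4) = sqrt(32) = 4*sqrt(2) ≈ 5.6569)
(-7*(-6))*(C - 136) = (-7*(-6))*(4*sqrt(2) - 136) = 42*(-136 + 4*sqrt(2)) = -5712 + 168*sqrt(2)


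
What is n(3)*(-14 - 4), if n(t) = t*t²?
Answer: -486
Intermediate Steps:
n(t) = t³
n(3)*(-14 - 4) = 3³*(-14 - 4) = 27*(-18) = -486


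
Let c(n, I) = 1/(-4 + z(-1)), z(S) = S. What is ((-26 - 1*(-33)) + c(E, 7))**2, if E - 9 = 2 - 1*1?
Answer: 1156/25 ≈ 46.240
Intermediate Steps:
E = 10 (E = 9 + (2 - 1*1) = 9 + (2 - 1) = 9 + 1 = 10)
c(n, I) = -1/5 (c(n, I) = 1/(-4 - 1) = 1/(-5) = -1/5)
((-26 - 1*(-33)) + c(E, 7))**2 = ((-26 - 1*(-33)) - 1/5)**2 = ((-26 + 33) - 1/5)**2 = (7 - 1/5)**2 = (34/5)**2 = 1156/25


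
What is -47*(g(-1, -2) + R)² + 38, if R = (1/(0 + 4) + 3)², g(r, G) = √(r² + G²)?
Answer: -1392799/256 - 7943*√5/8 ≈ -7660.8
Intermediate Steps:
g(r, G) = √(G² + r²)
R = 169/16 (R = (1/4 + 3)² = (¼ + 3)² = (13/4)² = 169/16 ≈ 10.563)
-47*(g(-1, -2) + R)² + 38 = -47*(√((-2)² + (-1)²) + 169/16)² + 38 = -47*(√(4 + 1) + 169/16)² + 38 = -47*(√5 + 169/16)² + 38 = -47*(169/16 + √5)² + 38 = 38 - 47*(169/16 + √5)²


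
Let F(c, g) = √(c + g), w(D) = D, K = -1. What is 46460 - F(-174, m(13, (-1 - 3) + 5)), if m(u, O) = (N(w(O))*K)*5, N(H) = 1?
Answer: 46460 - I*√179 ≈ 46460.0 - 13.379*I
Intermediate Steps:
m(u, O) = -5 (m(u, O) = (1*(-1))*5 = -1*5 = -5)
46460 - F(-174, m(13, (-1 - 3) + 5)) = 46460 - √(-174 - 5) = 46460 - √(-179) = 46460 - I*√179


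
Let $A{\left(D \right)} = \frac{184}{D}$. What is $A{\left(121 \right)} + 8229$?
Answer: $\frac{995893}{121} \approx 8230.5$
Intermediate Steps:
$A{\left(121 \right)} + 8229 = \frac{184}{121} + 8229 = \frac{995893}{121}$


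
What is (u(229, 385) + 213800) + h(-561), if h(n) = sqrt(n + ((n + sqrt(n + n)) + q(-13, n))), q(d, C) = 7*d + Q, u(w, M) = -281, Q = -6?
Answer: 213519 + sqrt(-1219 + I*sqrt(1122)) ≈ 2.1352e+5 + 34.917*I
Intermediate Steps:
q(d, C) = -6 + 7*d (q(d, C) = 7*d - 6 = -6 + 7*d)
h(n) = sqrt(-97 + 2*n + sqrt(2)*sqrt(n)) (h(n) = sqrt(n + ((n + sqrt(n + n)) + (-6 + 7*(-13)))) = sqrt(n + ((n + sqrt(2*n)) + (-6 - 91))) = sqrt(n + ((n + sqrt(2)*sqrt(n)) - 97)) = sqrt(n + (-97 + n + sqrt(2)*sqrt(n))) = sqrt(-97 + 2*n + sqrt(2)*sqrt(n)))
(u(229, 385) + 213800) + h(-561) = (-281 + 213800) + sqrt(-97 + 2*(-561) + sqrt(2)*sqrt(-561)) = 213519 + sqrt(-97 - 1122 + sqrt(2)*(I*sqrt(561))) = 213519 + sqrt(-97 - 1122 + I*sqrt(1122)) = 213519 + sqrt(-1219 + I*sqrt(1122))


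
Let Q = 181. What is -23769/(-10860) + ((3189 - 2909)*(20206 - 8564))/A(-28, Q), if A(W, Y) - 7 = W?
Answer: -1685737831/10860 ≈ -1.5522e+5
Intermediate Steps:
A(W, Y) = 7 + W
-23769/(-10860) + ((3189 - 2909)*(20206 - 8564))/A(-28, Q) = -23769/(-10860) + ((3189 - 2909)*(20206 - 8564))/(7 - 28) = -23769*(-1/10860) + (280*11642)/(-21) = 7923/3620 + 3259760*(-1/21) = 7923/3620 - 465680/3 = -1685737831/10860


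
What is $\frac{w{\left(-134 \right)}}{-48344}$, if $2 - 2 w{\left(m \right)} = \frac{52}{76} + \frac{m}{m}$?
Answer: $- \frac{3}{918536} \approx -3.2661 \cdot 10^{-6}$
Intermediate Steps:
$w{\left(m \right)} = \frac{3}{19}$ ($w{\left(m \right)} = 1 - \frac{\frac{52}{76} + \frac{m}{m}}{2} = 1 - \frac{52 \cdot \frac{1}{76} + 1}{2} = 1 - \frac{\frac{13}{19} + 1}{2} = 1 - \frac{16}{19} = \frac{3}{19}$)
$\frac{w{\left(-134 \right)}}{-48344} = \frac{3}{19 \left(-48344\right)} = \frac{3}{19} \left(- \frac{1}{48344}\right) = - \frac{3}{918536}$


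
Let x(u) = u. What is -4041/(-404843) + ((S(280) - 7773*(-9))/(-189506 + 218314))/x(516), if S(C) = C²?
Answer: 120130466999/6017962046304 ≈ 0.019962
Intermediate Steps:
-4041/(-404843) + ((S(280) - 7773*(-9))/(-189506 + 218314))/x(516) = -4041/(-404843) + ((280² - 7773*(-9))/(-189506 + 218314))/516 = -4041*(-1/404843) + ((78400 + 69957)/28808)*(1/516) = 4041/404843 + (148357*(1/28808))*(1/516) = 4041/404843 + (148357/28808)*(1/516) = 4041/404843 + 148357/14864928 = 120130466999/6017962046304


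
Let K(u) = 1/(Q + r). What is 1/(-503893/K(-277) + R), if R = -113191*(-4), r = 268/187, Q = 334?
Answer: -187/31522525450 ≈ -5.9323e-9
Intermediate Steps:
r = 268/187 (r = 268*(1/187) = 268/187 ≈ 1.4332)
K(u) = 187/62726 (K(u) = 1/(334 + 268/187) = 1/(62726/187) = 187/62726)
R = 452764
1/(-503893/K(-277) + R) = 1/(-503893/187/62726 + 452764) = 1/(-503893*62726/187 + 452764) = 1/(-31607192318/187 + 452764) = 1/(-31522525450/187) = -187/31522525450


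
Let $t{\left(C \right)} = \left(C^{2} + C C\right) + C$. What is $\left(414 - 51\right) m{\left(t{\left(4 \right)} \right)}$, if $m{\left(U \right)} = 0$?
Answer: $0$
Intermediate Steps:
$t{\left(C \right)} = C + 2 C^{2}$ ($t{\left(C \right)} = \left(C^{2} + C^{2}\right) + C = 2 C^{2} + C = C + 2 C^{2}$)
$\left(414 - 51\right) m{\left(t{\left(4 \right)} \right)} = \left(414 - 51\right) 0 = 363 \cdot 0 = 0$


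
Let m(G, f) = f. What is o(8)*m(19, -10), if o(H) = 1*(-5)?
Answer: 50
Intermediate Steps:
o(H) = -5
o(8)*m(19, -10) = -5*(-10) = 50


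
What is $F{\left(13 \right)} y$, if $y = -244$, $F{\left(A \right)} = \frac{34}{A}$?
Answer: $- \frac{8296}{13} \approx -638.15$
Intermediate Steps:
$F{\left(13 \right)} y = \frac{34}{13} \left(-244\right) = - \frac{8296}{13}$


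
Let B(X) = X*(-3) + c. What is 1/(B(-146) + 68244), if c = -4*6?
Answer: 1/68658 ≈ 1.4565e-5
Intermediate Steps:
c = -24
B(X) = -24 - 3*X (B(X) = X*(-3) - 24 = -3*X - 24 = -24 - 3*X)
1/(B(-146) + 68244) = 1/((-24 - 3*(-146)) + 68244) = 1/((-24 + 438) + 68244) = 1/(414 + 68244) = 1/68658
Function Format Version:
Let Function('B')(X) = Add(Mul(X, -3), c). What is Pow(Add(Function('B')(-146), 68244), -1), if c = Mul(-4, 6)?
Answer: Rational(1, 68658) ≈ 1.4565e-5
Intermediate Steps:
c = -24
Function('B')(X) = Add(-24, Mul(-3, X)) (Function('B')(X) = Add(Mul(X, -3), -24) = Add(Mul(-3, X), -24) = Add(-24, Mul(-3, X)))
Pow(Add(Function('B')(-146), 68244), -1) = Pow(Add(Add(-24, Mul(-3, -146)), 68244), -1) = Pow(Add(Add(-24, 438), 68244), -1) = Pow(Add(414, 68244), -1) = Pow(68658, -1) = Rational(1, 68658)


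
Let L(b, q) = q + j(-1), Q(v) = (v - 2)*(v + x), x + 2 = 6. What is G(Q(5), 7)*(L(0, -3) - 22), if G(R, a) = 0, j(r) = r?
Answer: 0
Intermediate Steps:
x = 4 (x = -2 + 6 = 4)
Q(v) = (-2 + v)*(4 + v) (Q(v) = (v - 2)*(v + 4) = (-2 + v)*(4 + v))
L(b, q) = -1 + q (L(b, q) = q - 1 = -1 + q)
G(Q(5), 7)*(L(0, -3) - 22) = 0*((-1 - 3) - 22) = 0*(-4 - 22) = 0*(-26) = 0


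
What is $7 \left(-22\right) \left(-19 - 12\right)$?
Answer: $4774$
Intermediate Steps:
$7 \left(-22\right) \left(-19 - 12\right) = \left(-154\right) \left(-31\right) = 4774$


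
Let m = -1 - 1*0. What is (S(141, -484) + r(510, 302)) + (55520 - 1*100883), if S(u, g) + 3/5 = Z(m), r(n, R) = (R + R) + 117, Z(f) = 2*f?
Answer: -223223/5 ≈ -44645.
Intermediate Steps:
m = -1 (m = -1 + 0 = -1)
r(n, R) = 117 + 2*R (r(n, R) = 2*R + 117 = 117 + 2*R)
S(u, g) = -13/5 (S(u, g) = -⅗ + 2*(-1) = -⅗ - 2 = -13/5)
(S(141, -484) + r(510, 302)) + (55520 - 1*100883) = (-13/5 + (117 + 2*302)) + (55520 - 1*100883) = (-13/5 + (117 + 604)) + (55520 - 100883) = (-13/5 + 721) - 45363 = 3592/5 - 45363 = -223223/5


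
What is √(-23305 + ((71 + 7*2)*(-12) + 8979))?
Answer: I*√15346 ≈ 123.88*I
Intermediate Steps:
√(-23305 + ((71 + 7*2)*(-12) + 8979)) = √(-23305 + ((71 + 14)*(-12) + 8979)) = √(-23305 + (85*(-12) + 8979)) = √(-23305 + (-1020 + 8979)) = √(-23305 + 7959) = √(-15346) = I*√15346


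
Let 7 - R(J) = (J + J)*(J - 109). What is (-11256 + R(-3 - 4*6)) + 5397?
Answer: -13196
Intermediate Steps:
R(J) = 7 - 2*J*(-109 + J) (R(J) = 7 - (J + J)*(J - 109) = 7 - 2*J*(-109 + J))
(-11256 + R(-3 - 4*6)) + 5397 = (-11256 + (7 - 2*(-3 - 4*6)² + 218*(-3 - 4*6))) + 5397 = (-11256 + (7 - 2*(-3 - 24)² + 218*(-3 - 24))) + 5397 = (-11256 + (7 - 2*(-27)² + 218*(-27))) + 5397 = (-11256 + (7 - 2*729 - 5886)) + 5397 = (-11256 + (7 - 1458 - 5886)) + 5397 = (-11256 - 7337) + 5397 = -18593 + 5397 = -13196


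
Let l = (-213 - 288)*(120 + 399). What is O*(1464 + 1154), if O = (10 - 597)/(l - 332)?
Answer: 219538/37193 ≈ 5.9027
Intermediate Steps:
l = -260019 (l = -501*519 = -260019)
O = 587/260351 (O = (10 - 597)/(-260019 - 332) = -587/(-260351) = -587*(-1/260351) = 587/260351 ≈ 0.0022546)
O*(1464 + 1154) = 587*(1464 + 1154)/260351 = (587/260351)*2618 = 219538/37193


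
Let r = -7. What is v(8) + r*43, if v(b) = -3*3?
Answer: -310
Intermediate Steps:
v(b) = -9
v(8) + r*43 = -9 - 7*43 = -9 - 301 = -310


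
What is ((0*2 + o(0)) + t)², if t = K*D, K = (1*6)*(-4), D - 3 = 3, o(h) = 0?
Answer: 20736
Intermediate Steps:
D = 6 (D = 3 + 3 = 6)
K = -24 (K = 6*(-4) = -24)
t = -144 (t = -24*6 = -144)
((0*2 + o(0)) + t)² = ((0*2 + 0) - 144)² = ((0 + 0) - 144)² = (0 - 144)² = (-144)² = 20736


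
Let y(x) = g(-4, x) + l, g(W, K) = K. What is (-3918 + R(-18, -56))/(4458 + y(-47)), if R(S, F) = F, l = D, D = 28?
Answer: -3974/4439 ≈ -0.89525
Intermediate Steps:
l = 28
y(x) = 28 + x (y(x) = x + 28 = 28 + x)
(-3918 + R(-18, -56))/(4458 + y(-47)) = (-3918 - 56)/(4458 + (28 - 47)) = -3974/(4458 - 19) = -3974/4439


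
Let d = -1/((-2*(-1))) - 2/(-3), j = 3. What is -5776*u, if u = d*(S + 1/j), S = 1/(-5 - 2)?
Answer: -11552/63 ≈ -183.36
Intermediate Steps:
d = 1/6 (d = -1/2 - 2*(-1/3) = -1*1/2 + 2/3 = -1/2 + 2/3 = 1/6 ≈ 0.16667)
S = -1/7 (S = 1/(-7) = -1/7 ≈ -0.14286)
u = 2/63 (u = (-1/7 + 1/3)/6 = (1/6)*(4/21) = 2/63 ≈ 0.031746)
-5776*u = -5776*2/63 = -11552/63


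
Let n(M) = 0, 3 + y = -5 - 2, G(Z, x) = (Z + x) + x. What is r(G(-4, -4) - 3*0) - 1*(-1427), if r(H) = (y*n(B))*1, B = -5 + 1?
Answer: 1427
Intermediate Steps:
G(Z, x) = Z + 2*x
y = -10 (y = -3 + (-5 - 2) = -3 - 7 = -10)
B = -4
r(H) = 0 (r(H) = -10*0*1 = 0*1 = 0)
r(G(-4, -4) - 3*0) - 1*(-1427) = 0 - 1*(-1427) = 0 + 1427 = 1427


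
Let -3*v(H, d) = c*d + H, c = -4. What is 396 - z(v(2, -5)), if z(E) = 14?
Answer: 382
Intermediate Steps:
v(H, d) = -H/3 + 4*d/3 (v(H, d) = -(-4*d + H)/3 = -(H - 4*d)/3 = -H/3 + 4*d/3)
396 - z(v(2, -5)) = 396 - 1*14 = 396 - 14 = 382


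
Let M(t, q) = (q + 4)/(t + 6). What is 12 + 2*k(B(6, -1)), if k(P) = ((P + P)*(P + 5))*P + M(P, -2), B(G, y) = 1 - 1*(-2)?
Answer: 2704/9 ≈ 300.44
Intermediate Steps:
B(G, y) = 3 (B(G, y) = 1 + 2 = 3)
M(t, q) = (4 + q)/(6 + t)
k(P) = 2/(6 + P) + 2*P**2*(5 + P) (k(P) = ((P + P)*(P + 5))*P + (4 - 2)/(6 + P) = ((2*P)*(5 + P))*P + 2/(6 + P) = (2*P*(5 + P))*P + 2/(6 + P) = 2*P**2*(5 + P) + 2/(6 + P) = 2/(6 + P) + 2*P**2*(5 + P))
12 + 2*k(B(6, -1)) = 12 + 2*(2*(1 + 3**2*(5 + 3)*(6 + 3))/(6 + 3)) = 12 + 2*(2*(1 + 9*8*9)/9) = 12 + 2*(2*(1/9)*(1 + 648)) = 12 + 2*(2*(1/9)*649) = 12 + 2*(1298/9) = 12 + 2596/9 = 2704/9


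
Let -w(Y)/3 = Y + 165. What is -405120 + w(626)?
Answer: -407493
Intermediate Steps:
w(Y) = -495 - 3*Y (w(Y) = -3*(Y + 165) = -3*(165 + Y) = -495 - 3*Y)
-405120 + w(626) = -405120 + (-495 - 3*626) = -405120 + (-495 - 1878) = -405120 - 2373 = -407493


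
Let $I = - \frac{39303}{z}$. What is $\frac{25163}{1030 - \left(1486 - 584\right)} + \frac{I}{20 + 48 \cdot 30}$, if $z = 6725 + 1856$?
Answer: $\frac{78810893899}{400904320} \approx 196.58$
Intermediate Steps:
$z = 8581$
$I = - \frac{39303}{8581} \approx -4.5802$
$\frac{25163}{1030 - \left(1486 - 584\right)} + \frac{I}{20 + 48 \cdot 30} = \frac{25163}{1030 - \left(1486 - 584\right)} - \frac{39303}{8581 \left(20 + 48 \cdot 30\right)} = \frac{25163}{1030 - \left(1486 - 584\right)} - \frac{39303}{8581 \left(20 + 1440\right)} = \frac{25163}{1030 - 902} - \frac{39303}{8581 \cdot 1460} = \frac{25163}{1030 - 902} - \frac{39303}{12528260} = \frac{25163}{128} - \frac{39303}{12528260} = \frac{78810893899}{400904320}$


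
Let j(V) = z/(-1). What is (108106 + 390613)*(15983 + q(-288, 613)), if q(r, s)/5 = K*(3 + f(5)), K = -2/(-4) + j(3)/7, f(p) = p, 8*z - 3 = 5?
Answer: 55847052339/7 ≈ 7.9781e+9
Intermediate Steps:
z = 1 (z = 3/8 + (⅛)*5 = 3/8 + 5/8 = 1)
j(V) = -1 (j(V) = 1/(-1) = 1*(-1) = -1)
K = 5/14 (K = -2/(-4) - 1/7 = -2*(-¼) - 1*⅐ = ½ - ⅐ = 5/14 ≈ 0.35714)
q(r, s) = 100/7 (q(r, s) = 5*(5*(3 + 5)/14) = 5*((5/14)*8) = 5*(20/7) = 100/7)
(108106 + 390613)*(15983 + q(-288, 613)) = (108106 + 390613)*(15983 + 100/7) = 498719*(111981/7) = 55847052339/7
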